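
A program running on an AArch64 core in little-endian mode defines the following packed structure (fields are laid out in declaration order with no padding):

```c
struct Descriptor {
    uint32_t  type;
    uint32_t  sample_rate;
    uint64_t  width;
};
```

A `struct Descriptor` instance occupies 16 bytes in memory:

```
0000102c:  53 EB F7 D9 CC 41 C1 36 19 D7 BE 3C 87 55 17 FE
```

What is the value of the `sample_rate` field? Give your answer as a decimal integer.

918634956

`sample_rate` follows `type` (4 bytes), so it starts at byte offset 4 and occupies 4 bytes.
Bytes at offsets 4..7: CC 41 C1 36.
In little-endian order the low byte comes first in memory.
Reassemble most-significant byte first: 36 C1 41 CC → 0x36C141CC.
0x36C141CC = 918634956.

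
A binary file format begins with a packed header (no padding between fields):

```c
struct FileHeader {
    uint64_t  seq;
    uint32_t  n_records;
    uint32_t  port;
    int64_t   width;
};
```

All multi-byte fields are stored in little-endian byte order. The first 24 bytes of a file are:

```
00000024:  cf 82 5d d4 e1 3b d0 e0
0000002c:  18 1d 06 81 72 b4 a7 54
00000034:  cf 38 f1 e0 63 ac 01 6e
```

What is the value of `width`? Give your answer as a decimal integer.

7926806364124428495

`width` follows `seq` (8 B), `n_records` (4 B), `port` (4 B), so it starts at offset 8 + 4 + 4 = 16 and occupies 8 bytes.
Bytes at offsets 16..23: CF 38 F1 E0 63 AC 01 6E.
Little-endian: lowest address holds the least-significant byte.
Reassemble most-significant byte first: 6E 01 AC 63 E0 F1 38 CF → 0x6E01AC63E0F138CF.
0x6E01AC63E0F138CF = 7926806364124428495.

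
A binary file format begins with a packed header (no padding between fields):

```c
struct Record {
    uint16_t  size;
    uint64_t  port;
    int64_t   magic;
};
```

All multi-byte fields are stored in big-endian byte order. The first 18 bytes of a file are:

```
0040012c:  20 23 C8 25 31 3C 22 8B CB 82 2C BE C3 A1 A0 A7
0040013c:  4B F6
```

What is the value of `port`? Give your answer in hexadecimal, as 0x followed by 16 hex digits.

`port` follows `size` (2 bytes), so it starts at byte offset 2 and occupies 8 bytes.
Bytes at offsets 2..9: C8 25 31 3C 22 8B CB 82.
Big-endian stores the most-significant byte at the lowest address.
The bytes are already most-significant first: 0xC825313C228BCB82.

0xC825313C228BCB82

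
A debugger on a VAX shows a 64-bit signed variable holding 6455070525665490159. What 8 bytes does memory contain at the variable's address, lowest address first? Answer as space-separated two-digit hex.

6455070525665490159 in hexadecimal, padded to 64 bits, is 0x599504715262B4EF.
Split into bytes (most-significant first): 59 95 04 71 52 62 B4 EF.
In little-endian order the low byte comes first in memory.
So at ascending addresses the bytes are EF B4 62 52 71 04 95 59.

EF B4 62 52 71 04 95 59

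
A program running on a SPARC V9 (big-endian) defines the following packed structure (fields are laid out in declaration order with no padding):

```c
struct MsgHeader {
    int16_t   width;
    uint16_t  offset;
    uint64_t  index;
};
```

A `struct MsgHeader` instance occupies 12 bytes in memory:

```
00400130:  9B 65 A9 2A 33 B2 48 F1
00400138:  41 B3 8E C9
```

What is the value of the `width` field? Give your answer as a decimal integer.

-25755

`width` is the first field, at byte offset 0, occupying 2 bytes.
Bytes at offsets 0..1: 9B 65.
In big-endian order the high byte comes first in memory.
The bytes are already most-significant first: 0x9B65.
Top bit is set, so as a signed 16-bit value this is 0x9B65 − 2^16 = -25755.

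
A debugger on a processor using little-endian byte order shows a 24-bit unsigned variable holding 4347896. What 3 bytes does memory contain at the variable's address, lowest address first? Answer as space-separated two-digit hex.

4347896 in hexadecimal, padded to 24 bits, is 0x4257F8.
Split into bytes (most-significant first): 42 57 F8.
Little-endian stores the least-significant byte at the lowest address.
So at ascending addresses the bytes are F8 57 42.

F8 57 42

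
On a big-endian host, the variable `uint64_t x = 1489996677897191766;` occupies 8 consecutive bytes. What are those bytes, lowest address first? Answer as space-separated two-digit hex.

14 AD 88 15 8E 93 01 56

1489996677897191766 in hexadecimal, padded to 64 bits, is 0x14AD88158E930156.
Split into bytes (most-significant first): 14 AD 88 15 8E 93 01 56.
In big-endian order the high byte comes first in memory.
So the memory order matches the most-significant-first order: 14 AD 88 15 8E 93 01 56.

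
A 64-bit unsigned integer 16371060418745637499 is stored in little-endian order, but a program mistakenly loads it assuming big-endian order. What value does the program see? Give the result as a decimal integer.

8906653966032450019

16371060418745637499 in 64-bit hexadecimal is 0xE331B0B697CA9A7B.
Stored little-endian, the bytes at ascending addresses are 7B 9A CA 97 B6 B0 31 E3.
Read back as big-endian, the last byte is least significant, giving 0x7B9ACA97B6B031E3.
0x7B9ACA97B6B031E3 = 8906653966032450019.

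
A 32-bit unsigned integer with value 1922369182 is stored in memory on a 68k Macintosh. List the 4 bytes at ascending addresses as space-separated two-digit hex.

72 95 06 9E

1922369182 in hexadecimal, padded to 32 bits, is 0x7295069E.
Split into bytes (most-significant first): 72 95 06 9E.
Big-endian stores the most-significant byte at the lowest address.
So the memory order matches the most-significant-first order: 72 95 06 9E.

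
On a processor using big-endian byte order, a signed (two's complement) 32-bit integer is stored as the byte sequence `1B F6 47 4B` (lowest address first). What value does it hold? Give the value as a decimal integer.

469124939

Big-endian stores the most-significant byte at the lowest address.
The bytes are already most-significant first: 0x1BF6474B.
0x1BF6474B = 469124939.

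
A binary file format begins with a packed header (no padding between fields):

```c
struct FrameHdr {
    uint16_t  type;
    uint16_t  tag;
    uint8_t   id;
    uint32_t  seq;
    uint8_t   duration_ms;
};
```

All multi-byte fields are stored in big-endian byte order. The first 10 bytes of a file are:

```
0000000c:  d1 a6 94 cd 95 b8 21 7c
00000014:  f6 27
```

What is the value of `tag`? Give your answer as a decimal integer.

`tag` follows `type` (2 bytes), so it starts at byte offset 2 and occupies 2 bytes.
Bytes at offsets 2..3: 94 CD.
Big-endian: lowest address holds the most-significant byte.
The bytes are already most-significant first: 0x94CD.
0x94CD = 38093.

38093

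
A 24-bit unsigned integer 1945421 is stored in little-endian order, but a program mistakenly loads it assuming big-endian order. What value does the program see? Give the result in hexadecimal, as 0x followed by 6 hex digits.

1945421 in 24-bit hexadecimal is 0x1DAF4D.
Stored little-endian, the bytes at ascending addresses are 4D AF 1D.
Read back as big-endian, the last byte is least significant, giving 0x4DAF1D.

0x4DAF1D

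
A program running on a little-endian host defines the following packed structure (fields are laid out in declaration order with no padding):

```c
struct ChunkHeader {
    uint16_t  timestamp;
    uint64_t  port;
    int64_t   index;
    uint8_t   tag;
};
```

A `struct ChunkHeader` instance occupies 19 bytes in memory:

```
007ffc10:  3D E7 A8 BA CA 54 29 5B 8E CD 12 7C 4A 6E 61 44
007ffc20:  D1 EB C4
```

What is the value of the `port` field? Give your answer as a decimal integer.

`port` follows `timestamp` (2 bytes), so it starts at byte offset 2 and occupies 8 bytes.
Bytes at offsets 2..9: A8 BA CA 54 29 5B 8E CD.
Little-endian: lowest address holds the least-significant byte.
Reassemble most-significant byte first: CD 8E 5B 29 54 CA BA A8 → 0xCD8E5B2954CABAA8.
0xCD8E5B2954CABAA8 = 14811876457542498984.

14811876457542498984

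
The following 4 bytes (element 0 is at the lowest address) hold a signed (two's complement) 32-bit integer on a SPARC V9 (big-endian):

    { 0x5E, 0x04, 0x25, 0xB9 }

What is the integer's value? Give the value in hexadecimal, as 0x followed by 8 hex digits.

Big-endian stores the most-significant byte at the lowest address.
The bytes are already most-significant first: 0x5E0425B9.

0x5E0425B9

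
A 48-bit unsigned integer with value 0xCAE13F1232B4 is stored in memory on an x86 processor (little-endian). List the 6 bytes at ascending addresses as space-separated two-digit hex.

Split into bytes (most-significant first): CA E1 3F 12 32 B4.
Little-endian: lowest address holds the least-significant byte.
So at ascending addresses the bytes are B4 32 12 3F E1 CA.

B4 32 12 3F E1 CA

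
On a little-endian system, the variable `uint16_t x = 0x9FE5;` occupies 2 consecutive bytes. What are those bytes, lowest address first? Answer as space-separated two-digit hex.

Split into bytes (most-significant first): 9F E5.
Little-endian: lowest address holds the least-significant byte.
So at ascending addresses the bytes are E5 9F.

E5 9F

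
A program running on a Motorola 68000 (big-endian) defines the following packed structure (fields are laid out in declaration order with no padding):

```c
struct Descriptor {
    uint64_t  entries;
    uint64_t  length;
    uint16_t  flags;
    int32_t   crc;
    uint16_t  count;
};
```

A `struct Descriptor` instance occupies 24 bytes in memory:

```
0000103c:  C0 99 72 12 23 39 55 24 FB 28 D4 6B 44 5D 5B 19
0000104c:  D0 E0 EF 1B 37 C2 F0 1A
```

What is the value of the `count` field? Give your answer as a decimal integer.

61466

`count` follows `entries` (8 B), `length` (8 B), `flags` (2 B), `crc` (4 B), so it starts at offset 8 + 8 + 2 + 4 = 22 and occupies 2 bytes.
Bytes at offsets 22..23: F0 1A.
Big-endian: lowest address holds the most-significant byte.
The bytes are already most-significant first: 0xF01A.
0xF01A = 61466.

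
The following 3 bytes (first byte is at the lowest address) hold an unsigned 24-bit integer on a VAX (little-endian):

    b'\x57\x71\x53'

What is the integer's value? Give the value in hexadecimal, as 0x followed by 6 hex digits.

In little-endian order the low byte comes first in memory.
Reassemble most-significant byte first: 53 71 57 → 0x537157.

0x537157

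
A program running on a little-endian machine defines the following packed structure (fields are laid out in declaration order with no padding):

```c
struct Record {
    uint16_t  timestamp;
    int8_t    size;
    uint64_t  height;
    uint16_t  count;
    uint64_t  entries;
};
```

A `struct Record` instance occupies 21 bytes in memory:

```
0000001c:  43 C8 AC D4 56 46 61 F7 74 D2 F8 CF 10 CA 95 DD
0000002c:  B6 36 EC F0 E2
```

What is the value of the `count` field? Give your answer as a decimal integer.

4303

`count` follows `timestamp` (2 B), `size` (1 B), `height` (8 B), so it starts at offset 2 + 1 + 8 = 11 and occupies 2 bytes.
Bytes at offsets 11..12: CF 10.
Little-endian stores the least-significant byte at the lowest address.
Reassemble most-significant byte first: 10 CF → 0x10CF.
0x10CF = 4303.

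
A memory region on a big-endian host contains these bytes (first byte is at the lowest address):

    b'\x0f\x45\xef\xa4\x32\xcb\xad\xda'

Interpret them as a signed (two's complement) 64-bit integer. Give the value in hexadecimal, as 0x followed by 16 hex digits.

0x0F45EFA432CBADDA

Big-endian: lowest address holds the most-significant byte.
The bytes are already most-significant first: 0x0F45EFA432CBADDA.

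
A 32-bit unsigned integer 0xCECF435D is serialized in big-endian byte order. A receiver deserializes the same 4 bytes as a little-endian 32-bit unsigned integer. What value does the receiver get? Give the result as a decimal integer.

Stored big-endian, the bytes at ascending addresses are CE CF 43 5D.
Read back as little-endian, the first byte is least significant, giving 0x5D43CFCE.
0x5D43CFCE = 1564725198.

1564725198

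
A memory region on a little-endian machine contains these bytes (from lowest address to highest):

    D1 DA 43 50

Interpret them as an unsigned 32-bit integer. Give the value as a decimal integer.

In little-endian order the low byte comes first in memory.
Reassemble most-significant byte first: 50 43 DA D1 → 0x5043DAD1.
0x5043DAD1 = 1346624209.

1346624209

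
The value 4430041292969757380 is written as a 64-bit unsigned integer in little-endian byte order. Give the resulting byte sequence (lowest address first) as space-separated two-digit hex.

4430041292969757380 in hexadecimal, padded to 64 bits, is 0x3D7AAB15A7C64AC4.
Split into bytes (most-significant first): 3D 7A AB 15 A7 C6 4A C4.
Little-endian stores the least-significant byte at the lowest address.
So at ascending addresses the bytes are C4 4A C6 A7 15 AB 7A 3D.

C4 4A C6 A7 15 AB 7A 3D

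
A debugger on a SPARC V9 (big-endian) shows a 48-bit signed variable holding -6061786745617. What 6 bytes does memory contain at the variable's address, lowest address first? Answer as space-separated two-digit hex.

FA 7C A1 5A B4 EF

Two's complement of -6061786745617 in 48 bits: 6061786745617 = 0x05835EA54B11; invert → 0xFA7CA15AB4EE; add 1 → 0xFA7CA15AB4EF.
Split into bytes (most-significant first): FA 7C A1 5A B4 EF.
Big-endian stores the most-significant byte at the lowest address.
So the memory order matches the most-significant-first order: FA 7C A1 5A B4 EF.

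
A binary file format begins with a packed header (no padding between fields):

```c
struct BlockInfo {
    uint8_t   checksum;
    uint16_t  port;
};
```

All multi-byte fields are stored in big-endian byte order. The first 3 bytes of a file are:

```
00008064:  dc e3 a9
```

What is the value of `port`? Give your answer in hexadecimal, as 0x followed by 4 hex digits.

`port` follows `checksum` (1 byte), so it starts at byte offset 1 and occupies 2 bytes.
Bytes at offsets 1..2: E3 A9.
In big-endian order the high byte comes first in memory.
The bytes are already most-significant first: 0xE3A9.

0xE3A9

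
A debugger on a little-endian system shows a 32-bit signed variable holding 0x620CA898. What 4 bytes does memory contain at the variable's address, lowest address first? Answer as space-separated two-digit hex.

Split into bytes (most-significant first): 62 0C A8 98.
In little-endian order the low byte comes first in memory.
So at ascending addresses the bytes are 98 A8 0C 62.

98 A8 0C 62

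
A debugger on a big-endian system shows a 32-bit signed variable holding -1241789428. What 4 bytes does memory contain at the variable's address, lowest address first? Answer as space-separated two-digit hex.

B5 FB CC 0C

Two's complement of -1241789428 in 32 bits: 1241789428 = 0x4A0433F4; invert → 0xB5FBCC0B; add 1 → 0xB5FBCC0C.
Split into bytes (most-significant first): B5 FB CC 0C.
Big-endian: lowest address holds the most-significant byte.
So the memory order matches the most-significant-first order: B5 FB CC 0C.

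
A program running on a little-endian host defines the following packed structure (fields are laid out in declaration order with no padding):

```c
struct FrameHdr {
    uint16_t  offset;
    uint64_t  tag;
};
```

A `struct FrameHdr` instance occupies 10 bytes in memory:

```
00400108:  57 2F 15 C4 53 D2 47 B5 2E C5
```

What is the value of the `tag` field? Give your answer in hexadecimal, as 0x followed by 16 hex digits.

`tag` follows `offset` (2 bytes), so it starts at byte offset 2 and occupies 8 bytes.
Bytes at offsets 2..9: 15 C4 53 D2 47 B5 2E C5.
Little-endian: lowest address holds the least-significant byte.
Reassemble most-significant byte first: C5 2E B5 47 D2 53 C4 15 → 0xC52EB547D253C415.

0xC52EB547D253C415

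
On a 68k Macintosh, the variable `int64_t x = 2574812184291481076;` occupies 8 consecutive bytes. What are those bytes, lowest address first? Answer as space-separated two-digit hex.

2574812184291481076 in hexadecimal, padded to 64 bits, is 0x23BB920A280A95F4.
Split into bytes (most-significant first): 23 BB 92 0A 28 0A 95 F4.
Big-endian: lowest address holds the most-significant byte.
So the memory order matches the most-significant-first order: 23 BB 92 0A 28 0A 95 F4.

23 BB 92 0A 28 0A 95 F4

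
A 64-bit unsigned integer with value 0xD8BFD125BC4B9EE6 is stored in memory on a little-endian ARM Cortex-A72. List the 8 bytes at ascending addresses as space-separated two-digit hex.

Split into bytes (most-significant first): D8 BF D1 25 BC 4B 9E E6.
In little-endian order the low byte comes first in memory.
So at ascending addresses the bytes are E6 9E 4B BC 25 D1 BF D8.

E6 9E 4B BC 25 D1 BF D8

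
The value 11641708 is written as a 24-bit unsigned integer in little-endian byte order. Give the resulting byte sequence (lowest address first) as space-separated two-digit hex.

11641708 in hexadecimal, padded to 24 bits, is 0xB1A36C.
Split into bytes (most-significant first): B1 A3 6C.
Little-endian: lowest address holds the least-significant byte.
So at ascending addresses the bytes are 6C A3 B1.

6C A3 B1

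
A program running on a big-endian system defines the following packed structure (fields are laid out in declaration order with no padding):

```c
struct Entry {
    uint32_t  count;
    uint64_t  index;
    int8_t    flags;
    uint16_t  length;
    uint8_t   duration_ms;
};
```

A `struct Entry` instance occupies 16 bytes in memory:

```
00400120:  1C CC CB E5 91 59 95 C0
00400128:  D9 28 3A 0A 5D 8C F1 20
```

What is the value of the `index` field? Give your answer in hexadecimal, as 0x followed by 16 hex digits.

`index` follows `count` (4 bytes), so it starts at byte offset 4 and occupies 8 bytes.
Bytes at offsets 4..11: 91 59 95 C0 D9 28 3A 0A.
Big-endian: lowest address holds the most-significant byte.
The bytes are already most-significant first: 0x915995C0D9283A0A.

0x915995C0D9283A0A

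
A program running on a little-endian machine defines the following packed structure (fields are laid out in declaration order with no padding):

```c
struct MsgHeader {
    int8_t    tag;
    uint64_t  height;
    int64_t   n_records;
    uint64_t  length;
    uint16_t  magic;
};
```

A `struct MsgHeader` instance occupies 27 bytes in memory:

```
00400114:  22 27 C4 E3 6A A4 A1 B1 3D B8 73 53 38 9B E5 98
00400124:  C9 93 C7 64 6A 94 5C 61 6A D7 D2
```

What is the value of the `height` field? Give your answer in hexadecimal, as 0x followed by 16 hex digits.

0x3DB1A1A46AE3C427

`height` follows `tag` (1 byte), so it starts at byte offset 1 and occupies 8 bytes.
Bytes at offsets 1..8: 27 C4 E3 6A A4 A1 B1 3D.
Little-endian: lowest address holds the least-significant byte.
Reassemble most-significant byte first: 3D B1 A1 A4 6A E3 C4 27 → 0x3DB1A1A46AE3C427.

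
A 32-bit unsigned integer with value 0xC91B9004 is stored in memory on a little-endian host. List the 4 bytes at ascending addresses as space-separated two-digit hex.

Split into bytes (most-significant first): C9 1B 90 04.
Little-endian stores the least-significant byte at the lowest address.
So at ascending addresses the bytes are 04 90 1B C9.

04 90 1B C9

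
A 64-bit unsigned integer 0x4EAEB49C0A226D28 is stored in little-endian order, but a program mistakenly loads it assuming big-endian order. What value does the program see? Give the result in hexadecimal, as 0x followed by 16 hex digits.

Stored little-endian, the bytes at ascending addresses are 28 6D 22 0A 9C B4 AE 4E.
Read back as big-endian, the last byte is least significant, giving 0x286D220A9CB4AE4E.

0x286D220A9CB4AE4E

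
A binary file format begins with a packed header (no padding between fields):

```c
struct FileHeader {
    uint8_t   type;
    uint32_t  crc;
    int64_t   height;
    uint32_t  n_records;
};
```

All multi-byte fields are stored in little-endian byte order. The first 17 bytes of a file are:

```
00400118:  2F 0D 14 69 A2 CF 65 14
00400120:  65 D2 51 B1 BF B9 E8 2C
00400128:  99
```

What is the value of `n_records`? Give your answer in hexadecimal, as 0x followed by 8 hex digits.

`n_records` follows `type` (1 B), `crc` (4 B), `height` (8 B), so it starts at offset 1 + 4 + 8 = 13 and occupies 4 bytes.
Bytes at offsets 13..16: B9 E8 2C 99.
In little-endian order the low byte comes first in memory.
Reassemble most-significant byte first: 99 2C E8 B9 → 0x992CE8B9.

0x992CE8B9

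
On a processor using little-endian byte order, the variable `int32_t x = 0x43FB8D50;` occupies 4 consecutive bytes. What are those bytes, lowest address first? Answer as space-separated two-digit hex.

50 8D FB 43

Split into bytes (most-significant first): 43 FB 8D 50.
Little-endian stores the least-significant byte at the lowest address.
So at ascending addresses the bytes are 50 8D FB 43.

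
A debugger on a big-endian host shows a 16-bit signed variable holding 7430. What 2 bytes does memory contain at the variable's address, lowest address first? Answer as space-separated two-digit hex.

7430 in hexadecimal, padded to 16 bits, is 0x1D06.
Split into bytes (most-significant first): 1D 06.
Big-endian stores the most-significant byte at the lowest address.
So the memory order matches the most-significant-first order: 1D 06.

1D 06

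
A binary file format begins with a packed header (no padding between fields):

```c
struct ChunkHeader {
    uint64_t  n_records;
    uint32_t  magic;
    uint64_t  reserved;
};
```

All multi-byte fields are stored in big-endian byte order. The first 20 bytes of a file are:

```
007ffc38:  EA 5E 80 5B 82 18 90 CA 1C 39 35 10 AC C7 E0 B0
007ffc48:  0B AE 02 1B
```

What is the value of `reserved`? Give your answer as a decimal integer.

12450166741603844635

`reserved` follows `n_records` (8 B), `magic` (4 B), so it starts at offset 8 + 4 = 12 and occupies 8 bytes.
Bytes at offsets 12..19: AC C7 E0 B0 0B AE 02 1B.
Big-endian stores the most-significant byte at the lowest address.
The bytes are already most-significant first: 0xACC7E0B00BAE021B.
0xACC7E0B00BAE021B = 12450166741603844635.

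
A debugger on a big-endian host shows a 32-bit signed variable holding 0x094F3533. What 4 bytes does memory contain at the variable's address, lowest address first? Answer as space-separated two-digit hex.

Split into bytes (most-significant first): 09 4F 35 33.
Big-endian stores the most-significant byte at the lowest address.
So the memory order matches the most-significant-first order: 09 4F 35 33.

09 4F 35 33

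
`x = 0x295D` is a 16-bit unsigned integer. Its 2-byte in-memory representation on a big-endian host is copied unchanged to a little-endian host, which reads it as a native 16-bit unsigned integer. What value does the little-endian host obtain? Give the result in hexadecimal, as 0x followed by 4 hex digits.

0x5D29

Stored big-endian, the bytes at ascending addresses are 29 5D.
Read back as little-endian, the first byte is least significant, giving 0x5D29.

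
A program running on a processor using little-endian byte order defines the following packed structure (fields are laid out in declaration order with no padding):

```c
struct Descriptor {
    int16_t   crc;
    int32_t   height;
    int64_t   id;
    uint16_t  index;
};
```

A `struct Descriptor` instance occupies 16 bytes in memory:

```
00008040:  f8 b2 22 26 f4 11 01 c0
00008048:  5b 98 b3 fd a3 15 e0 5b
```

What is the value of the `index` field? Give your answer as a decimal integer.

23520

`index` follows `crc` (2 B), `height` (4 B), `id` (8 B), so it starts at offset 2 + 4 + 8 = 14 and occupies 2 bytes.
Bytes at offsets 14..15: E0 5B.
In little-endian order the low byte comes first in memory.
Reassemble most-significant byte first: 5B E0 → 0x5BE0.
0x5BE0 = 23520.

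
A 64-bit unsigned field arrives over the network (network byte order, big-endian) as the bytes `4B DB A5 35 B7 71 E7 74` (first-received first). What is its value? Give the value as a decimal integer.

5466144222873773940

In big-endian order the high byte comes first in memory.
The bytes are already most-significant first: 0x4BDBA535B771E774.
0x4BDBA535B771E774 = 5466144222873773940.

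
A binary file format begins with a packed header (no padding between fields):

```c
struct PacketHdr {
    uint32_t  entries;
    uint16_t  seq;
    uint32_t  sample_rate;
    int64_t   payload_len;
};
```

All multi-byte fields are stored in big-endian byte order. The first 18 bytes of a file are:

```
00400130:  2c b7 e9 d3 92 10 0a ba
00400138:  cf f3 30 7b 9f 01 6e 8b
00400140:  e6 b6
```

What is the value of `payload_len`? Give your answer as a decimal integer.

3493560764454397622

`payload_len` follows `entries` (4 B), `seq` (2 B), `sample_rate` (4 B), so it starts at offset 4 + 2 + 4 = 10 and occupies 8 bytes.
Bytes at offsets 10..17: 30 7B 9F 01 6E 8B E6 B6.
In big-endian order the high byte comes first in memory.
The bytes are already most-significant first: 0x307B9F016E8BE6B6.
0x307B9F016E8BE6B6 = 3493560764454397622.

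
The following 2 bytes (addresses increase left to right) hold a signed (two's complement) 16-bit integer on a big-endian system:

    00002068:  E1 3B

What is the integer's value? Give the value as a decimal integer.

-7877

Big-endian: lowest address holds the most-significant byte.
The bytes are already most-significant first: 0xE13B.
Top bit is set, so as a signed 16-bit value this is 0xE13B − 2^16 = -7877.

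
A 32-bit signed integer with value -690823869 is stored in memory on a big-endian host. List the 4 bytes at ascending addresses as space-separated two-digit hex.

D6 D2 DD 43

Two's complement of -690823869 in 32 bits: 690823869 = 0x292D22BD; invert → 0xD6D2DD42; add 1 → 0xD6D2DD43.
Split into bytes (most-significant first): D6 D2 DD 43.
Big-endian: lowest address holds the most-significant byte.
So the memory order matches the most-significant-first order: D6 D2 DD 43.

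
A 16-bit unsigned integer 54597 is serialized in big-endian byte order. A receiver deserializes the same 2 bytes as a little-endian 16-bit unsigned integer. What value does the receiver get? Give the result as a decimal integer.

17877

54597 in 16-bit hexadecimal is 0xD545.
Stored big-endian, the bytes at ascending addresses are D5 45.
Read back as little-endian, the first byte is least significant, giving 0x45D5.
0x45D5 = 17877.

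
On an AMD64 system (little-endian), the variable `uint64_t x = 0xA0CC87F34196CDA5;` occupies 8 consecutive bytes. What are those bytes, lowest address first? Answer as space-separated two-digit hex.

Split into bytes (most-significant first): A0 CC 87 F3 41 96 CD A5.
In little-endian order the low byte comes first in memory.
So at ascending addresses the bytes are A5 CD 96 41 F3 87 CC A0.

A5 CD 96 41 F3 87 CC A0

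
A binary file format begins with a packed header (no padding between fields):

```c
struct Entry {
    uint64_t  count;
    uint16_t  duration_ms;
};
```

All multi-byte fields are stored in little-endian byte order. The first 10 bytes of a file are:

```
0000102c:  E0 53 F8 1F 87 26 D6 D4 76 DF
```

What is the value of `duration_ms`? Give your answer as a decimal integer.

`duration_ms` follows `count` (8 bytes), so it starts at byte offset 8 and occupies 2 bytes.
Bytes at offsets 8..9: 76 DF.
In little-endian order the low byte comes first in memory.
Reassemble most-significant byte first: DF 76 → 0xDF76.
0xDF76 = 57206.

57206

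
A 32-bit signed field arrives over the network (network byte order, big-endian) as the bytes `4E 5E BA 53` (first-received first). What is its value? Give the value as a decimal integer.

1314830931

Big-endian stores the most-significant byte at the lowest address.
The bytes are already most-significant first: 0x4E5EBA53.
0x4E5EBA53 = 1314830931.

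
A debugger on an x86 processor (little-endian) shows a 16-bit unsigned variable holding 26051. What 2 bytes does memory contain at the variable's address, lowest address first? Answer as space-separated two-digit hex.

C3 65

26051 in hexadecimal, padded to 16 bits, is 0x65C3.
Split into bytes (most-significant first): 65 C3.
Little-endian: lowest address holds the least-significant byte.
So at ascending addresses the bytes are C3 65.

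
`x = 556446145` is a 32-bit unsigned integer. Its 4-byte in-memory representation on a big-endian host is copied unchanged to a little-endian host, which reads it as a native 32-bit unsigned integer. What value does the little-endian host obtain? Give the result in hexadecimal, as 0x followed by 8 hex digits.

0xC1B12A21

556446145 in 32-bit hexadecimal is 0x212AB1C1.
Stored big-endian, the bytes at ascending addresses are 21 2A B1 C1.
Read back as little-endian, the first byte is least significant, giving 0xC1B12A21.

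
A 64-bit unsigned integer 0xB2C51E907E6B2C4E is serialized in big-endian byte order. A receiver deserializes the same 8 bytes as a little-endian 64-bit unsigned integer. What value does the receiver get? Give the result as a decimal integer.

5632995425261634994

Stored big-endian, the bytes at ascending addresses are B2 C5 1E 90 7E 6B 2C 4E.
Read back as little-endian, the first byte is least significant, giving 0x4E2C6B7E901EC5B2.
0x4E2C6B7E901EC5B2 = 5632995425261634994.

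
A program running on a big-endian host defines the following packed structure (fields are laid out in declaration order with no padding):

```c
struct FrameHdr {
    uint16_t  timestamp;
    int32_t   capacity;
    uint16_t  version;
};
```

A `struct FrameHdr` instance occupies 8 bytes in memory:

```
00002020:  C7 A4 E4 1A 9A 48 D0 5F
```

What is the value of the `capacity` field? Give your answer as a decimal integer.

`capacity` follows `timestamp` (2 bytes), so it starts at byte offset 2 and occupies 4 bytes.
Bytes at offsets 2..5: E4 1A 9A 48.
Big-endian: lowest address holds the most-significant byte.
The bytes are already most-significant first: 0xE41A9A48.
Top bit is set, so as a signed 32-bit value this is 0xE41A9A48 − 2^32 = -468018616.

-468018616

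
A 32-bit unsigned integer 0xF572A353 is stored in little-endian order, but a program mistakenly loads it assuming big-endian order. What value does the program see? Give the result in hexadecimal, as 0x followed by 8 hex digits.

0x53A372F5

Stored little-endian, the bytes at ascending addresses are 53 A3 72 F5.
Read back as big-endian, the last byte is least significant, giving 0x53A372F5.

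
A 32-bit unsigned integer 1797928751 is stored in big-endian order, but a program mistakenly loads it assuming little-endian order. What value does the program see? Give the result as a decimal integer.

1797928751 in 32-bit hexadecimal is 0x6B2A372F.
Stored big-endian, the bytes at ascending addresses are 6B 2A 37 2F.
Read back as little-endian, the first byte is least significant, giving 0x2F372A6B.
0x2F372A6B = 792144491.

792144491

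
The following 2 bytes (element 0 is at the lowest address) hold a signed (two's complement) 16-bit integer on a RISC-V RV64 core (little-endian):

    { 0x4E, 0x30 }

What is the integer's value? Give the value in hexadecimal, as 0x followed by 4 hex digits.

Little-endian: lowest address holds the least-significant byte.
Reassemble most-significant byte first: 30 4E → 0x304E.

0x304E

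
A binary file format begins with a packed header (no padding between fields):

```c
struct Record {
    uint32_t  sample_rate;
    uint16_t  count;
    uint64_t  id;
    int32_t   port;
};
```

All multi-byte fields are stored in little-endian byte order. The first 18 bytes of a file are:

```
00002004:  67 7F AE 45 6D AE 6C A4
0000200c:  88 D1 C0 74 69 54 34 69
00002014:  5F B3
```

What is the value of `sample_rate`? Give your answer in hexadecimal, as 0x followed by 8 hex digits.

0x45AE7F67

`sample_rate` is the first field, at byte offset 0, occupying 4 bytes.
Bytes at offsets 0..3: 67 7F AE 45.
In little-endian order the low byte comes first in memory.
Reassemble most-significant byte first: 45 AE 7F 67 → 0x45AE7F67.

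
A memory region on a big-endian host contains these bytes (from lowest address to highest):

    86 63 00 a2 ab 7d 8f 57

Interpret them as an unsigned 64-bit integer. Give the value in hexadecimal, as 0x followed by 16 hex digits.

Big-endian stores the most-significant byte at the lowest address.
The bytes are already most-significant first: 0x866300A2AB7D8F57.

0x866300A2AB7D8F57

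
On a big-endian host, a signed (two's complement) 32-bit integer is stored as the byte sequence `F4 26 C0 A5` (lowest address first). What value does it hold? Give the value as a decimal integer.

Big-endian: lowest address holds the most-significant byte.
The bytes are already most-significant first: 0xF426C0A5.
Top bit is set, so as a signed 32-bit value this is 0xF426C0A5 − 2^32 = -198786907.

-198786907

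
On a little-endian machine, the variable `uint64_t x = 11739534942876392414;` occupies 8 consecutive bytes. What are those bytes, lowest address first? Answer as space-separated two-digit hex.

DE DB 6E F2 D4 34 EB A2

11739534942876392414 in hexadecimal, padded to 64 bits, is 0xA2EB34D4F26EDBDE.
Split into bytes (most-significant first): A2 EB 34 D4 F2 6E DB DE.
Little-endian: lowest address holds the least-significant byte.
So at ascending addresses the bytes are DE DB 6E F2 D4 34 EB A2.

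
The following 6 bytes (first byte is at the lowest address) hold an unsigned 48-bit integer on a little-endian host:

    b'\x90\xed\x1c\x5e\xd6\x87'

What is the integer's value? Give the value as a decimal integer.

Little-endian: lowest address holds the least-significant byte.
Reassemble most-significant byte first: 87 D6 5E 1C ED 90 → 0x87D65E1CED90.
0x87D65E1CED90 = 149354771705232.

149354771705232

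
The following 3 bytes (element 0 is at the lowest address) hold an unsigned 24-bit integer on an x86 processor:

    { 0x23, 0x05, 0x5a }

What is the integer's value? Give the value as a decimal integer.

In little-endian order the low byte comes first in memory.
Reassemble most-significant byte first: 5A 05 23 → 0x5A0523.
0x5A0523 = 5899555.

5899555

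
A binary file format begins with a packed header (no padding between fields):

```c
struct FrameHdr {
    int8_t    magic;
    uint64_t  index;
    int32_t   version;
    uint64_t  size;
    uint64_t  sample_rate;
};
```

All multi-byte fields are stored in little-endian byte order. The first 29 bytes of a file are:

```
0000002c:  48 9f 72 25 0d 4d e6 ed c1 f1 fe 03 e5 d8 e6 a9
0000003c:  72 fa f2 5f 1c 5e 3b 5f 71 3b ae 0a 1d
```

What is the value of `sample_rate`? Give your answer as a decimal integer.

`sample_rate` follows `magic` (1 B), `index` (8 B), `version` (4 B), `size` (8 B), so it starts at offset 1 + 8 + 4 + 8 = 21 and occupies 8 bytes.
Bytes at offsets 21..28: 5E 3B 5F 71 3B AE 0A 1D.
In little-endian order the low byte comes first in memory.
Reassemble most-significant byte first: 1D 0A AE 3B 71 5F 3B 5E → 0x1D0AAE3B715F3B5E.
0x1D0AAE3B715F3B5E = 2092676547195386718.

2092676547195386718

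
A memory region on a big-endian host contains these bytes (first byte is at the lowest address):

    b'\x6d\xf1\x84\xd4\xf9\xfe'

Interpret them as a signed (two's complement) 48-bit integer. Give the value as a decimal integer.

In big-endian order the high byte comes first in memory.
The bytes are already most-significant first: 0x6DF184D4F9FE.
0x6DF184D4F9FE = 120884083096062.

120884083096062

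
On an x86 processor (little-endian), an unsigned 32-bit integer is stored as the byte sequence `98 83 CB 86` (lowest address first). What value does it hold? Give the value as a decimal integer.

2261484440

Little-endian: lowest address holds the least-significant byte.
Reassemble most-significant byte first: 86 CB 83 98 → 0x86CB8398.
0x86CB8398 = 2261484440.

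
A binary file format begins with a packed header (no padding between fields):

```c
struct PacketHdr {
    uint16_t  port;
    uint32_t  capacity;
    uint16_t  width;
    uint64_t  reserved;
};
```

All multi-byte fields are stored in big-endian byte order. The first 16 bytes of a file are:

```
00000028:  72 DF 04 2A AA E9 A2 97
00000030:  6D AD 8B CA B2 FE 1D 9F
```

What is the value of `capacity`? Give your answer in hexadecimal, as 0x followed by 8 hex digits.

`capacity` follows `port` (2 bytes), so it starts at byte offset 2 and occupies 4 bytes.
Bytes at offsets 2..5: 04 2A AA E9.
In big-endian order the high byte comes first in memory.
The bytes are already most-significant first: 0x042AAAE9.

0x042AAAE9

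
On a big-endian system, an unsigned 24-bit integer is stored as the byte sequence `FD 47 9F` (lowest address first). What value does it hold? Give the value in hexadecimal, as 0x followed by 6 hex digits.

0xFD479F

Big-endian stores the most-significant byte at the lowest address.
The bytes are already most-significant first: 0xFD479F.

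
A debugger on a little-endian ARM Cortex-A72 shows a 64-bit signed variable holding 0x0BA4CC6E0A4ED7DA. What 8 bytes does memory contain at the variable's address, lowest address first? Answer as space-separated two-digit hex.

DA D7 4E 0A 6E CC A4 0B

Split into bytes (most-significant first): 0B A4 CC 6E 0A 4E D7 DA.
Little-endian: lowest address holds the least-significant byte.
So at ascending addresses the bytes are DA D7 4E 0A 6E CC A4 0B.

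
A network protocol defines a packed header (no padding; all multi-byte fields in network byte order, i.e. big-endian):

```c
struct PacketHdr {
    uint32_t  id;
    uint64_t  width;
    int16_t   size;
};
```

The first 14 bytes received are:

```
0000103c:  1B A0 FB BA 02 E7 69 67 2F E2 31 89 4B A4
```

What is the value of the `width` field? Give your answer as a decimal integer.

`width` follows `id` (4 bytes), so it starts at byte offset 4 and occupies 8 bytes.
Bytes at offsets 4..11: 02 E7 69 67 2F E2 31 89.
Big-endian: lowest address holds the most-significant byte.
The bytes are already most-significant first: 0x02E769672FE23189.
0x02E769672FE23189 = 209251799601918345.

209251799601918345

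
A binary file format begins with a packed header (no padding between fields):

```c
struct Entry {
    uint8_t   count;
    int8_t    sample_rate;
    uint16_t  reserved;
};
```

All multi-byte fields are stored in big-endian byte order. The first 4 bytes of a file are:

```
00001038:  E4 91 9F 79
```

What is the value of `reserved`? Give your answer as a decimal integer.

40825

`reserved` follows `count` (1 B), `sample_rate` (1 B), so it starts at offset 1 + 1 = 2 and occupies 2 bytes.
Bytes at offsets 2..3: 9F 79.
In big-endian order the high byte comes first in memory.
The bytes are already most-significant first: 0x9F79.
0x9F79 = 40825.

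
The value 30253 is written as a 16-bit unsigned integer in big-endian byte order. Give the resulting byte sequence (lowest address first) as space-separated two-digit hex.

30253 in hexadecimal, padded to 16 bits, is 0x762D.
Split into bytes (most-significant first): 76 2D.
In big-endian order the high byte comes first in memory.
So the memory order matches the most-significant-first order: 76 2D.

76 2D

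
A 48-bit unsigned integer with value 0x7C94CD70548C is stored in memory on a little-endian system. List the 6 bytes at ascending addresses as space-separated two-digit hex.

8C 54 70 CD 94 7C

Split into bytes (most-significant first): 7C 94 CD 70 54 8C.
In little-endian order the low byte comes first in memory.
So at ascending addresses the bytes are 8C 54 70 CD 94 7C.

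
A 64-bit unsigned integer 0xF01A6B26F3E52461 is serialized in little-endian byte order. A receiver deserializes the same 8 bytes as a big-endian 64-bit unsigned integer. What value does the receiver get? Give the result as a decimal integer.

6999972553324960496

Stored little-endian, the bytes at ascending addresses are 61 24 E5 F3 26 6B 1A F0.
Read back as big-endian, the last byte is least significant, giving 0x6124E5F3266B1AF0.
0x6124E5F3266B1AF0 = 6999972553324960496.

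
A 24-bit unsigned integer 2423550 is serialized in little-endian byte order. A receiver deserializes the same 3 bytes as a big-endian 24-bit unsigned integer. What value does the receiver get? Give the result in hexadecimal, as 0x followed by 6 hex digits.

0xFEFA24

2423550 in 24-bit hexadecimal is 0x24FAFE.
Stored little-endian, the bytes at ascending addresses are FE FA 24.
Read back as big-endian, the last byte is least significant, giving 0xFEFA24.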